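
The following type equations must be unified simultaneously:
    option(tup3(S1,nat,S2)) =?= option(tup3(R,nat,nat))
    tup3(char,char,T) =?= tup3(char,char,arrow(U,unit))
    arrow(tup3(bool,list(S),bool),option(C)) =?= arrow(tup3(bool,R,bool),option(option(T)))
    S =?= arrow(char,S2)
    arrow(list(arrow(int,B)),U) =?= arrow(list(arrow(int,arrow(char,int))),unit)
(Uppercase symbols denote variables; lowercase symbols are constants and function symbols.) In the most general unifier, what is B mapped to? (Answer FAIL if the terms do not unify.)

arrow(char,int)

Decompose option/1: tup3(S1,nat,S2) =?= tup3(R,nat,nat).
Decompose tup3/3: S1 =?= R,  nat =?= nat,  S2 =?= nat.
Bind S1 := R; no other remaining equation mentions S1.
Delete trivial equation nat =?= nat.
Bind S2 := nat; substituting into the one remaining equation that mentions S2 gives: S =?= arrow(char,nat).
Decompose tup3/3: char =?= char,  char =?= char,  T =?= arrow(U,unit).
Delete trivial equation char =?= char.
Delete trivial equation char =?= char.
Bind T := arrow(U,unit); substituting into the one remaining equation that mentions T gives: arrow(tup3(bool,list(S),bool),option(C)) =?= arrow(tup3(bool,R,bool),option(option(arrow(U,unit)))).
Decompose arrow/2: tup3(bool,list(S),bool) =?= tup3(bool,R,bool),  option(C) =?= option(option(arrow(U,unit))).
Decompose tup3/3: bool =?= bool,  list(S) =?= R,  bool =?= bool.
Delete trivial equation bool =?= bool.
Bind R := list(S); no other remaining equation mentions R. Substituting into the earlier binding gives S1 := list(S).
Delete trivial equation bool =?= bool.
Decompose option/1: C =?= option(arrow(U,unit)).
Bind C := option(arrow(U,unit)); no other remaining equation mentions C.
Bind S := arrow(char,nat); no other remaining equation mentions S. Substituting into the earlier bindings gives S1 := list(arrow(char,nat)), R := list(arrow(char,nat)).
Decompose arrow/2: list(arrow(int,B)) =?= list(arrow(int,arrow(char,int))),  U =?= unit.
Decompose list/1: arrow(int,B) =?= arrow(int,arrow(char,int)).
Decompose arrow/2: int =?= int,  B =?= arrow(char,int).
Delete trivial equation int =?= int.
Bind B := arrow(char,int); no other remaining equation mentions B.
Bind U := unit. Substituting into the earlier bindings gives T := arrow(unit,unit), C := option(arrow(unit,unit)).
MGU = { S1 -> list(arrow(char,nat)), S2 -> nat, T -> arrow(unit,unit), R -> list(arrow(char,nat)), C -> option(arrow(unit,unit)), S -> arrow(char,nat), B -> arrow(char,int), U -> unit }, so B -> arrow(char,int).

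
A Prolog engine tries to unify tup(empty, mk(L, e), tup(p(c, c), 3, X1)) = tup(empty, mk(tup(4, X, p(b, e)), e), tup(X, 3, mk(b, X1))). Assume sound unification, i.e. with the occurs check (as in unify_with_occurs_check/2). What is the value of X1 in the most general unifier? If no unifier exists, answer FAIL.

Decompose tup/3: empty = empty,  mk(L, e) = mk(tup(4, X, p(b, e)), e),  tup(p(c, c), 3, X1) = tup(X, 3, mk(b, X1)).
Delete trivial equation empty = empty.
Decompose mk/2: L = tup(4, X, p(b, e)),  e = e.
Bind L := tup(4, X, p(b, e)); no other remaining equation mentions L.
Delete trivial equation e = e.
Decompose tup/3: p(c, c) = X,  3 = 3,  X1 = mk(b, X1).
Bind X := p(c, c); no other remaining equation mentions X. Substituting into the earlier binding gives L := tup(4, p(c, c), p(b, e)).
Delete trivial equation 3 = 3.
Occurs check fails: X1 occurs in mk(b, X1); the equation X1 = mk(b, X1) has no finite solution.

FAIL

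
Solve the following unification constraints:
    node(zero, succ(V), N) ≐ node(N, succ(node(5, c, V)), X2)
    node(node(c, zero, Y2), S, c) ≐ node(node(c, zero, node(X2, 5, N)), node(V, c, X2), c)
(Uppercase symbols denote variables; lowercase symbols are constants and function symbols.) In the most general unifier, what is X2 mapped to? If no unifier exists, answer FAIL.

Decompose node/3: zero ≐ N,  succ(V) ≐ succ(node(5, c, V)),  N ≐ X2.
Bind N := zero; substituting into the 2 remaining equations that mention N gives: zero ≐ X2,  node(node(c, zero, Y2), S, c) ≐ node(node(c, zero, node(X2, 5, zero)), node(V, c, X2), c).
Decompose succ/1: V ≐ node(5, c, V).
Occurs check fails: V occurs in node(5, c, V); the equation V ≐ node(5, c, V) has no finite solution.

FAIL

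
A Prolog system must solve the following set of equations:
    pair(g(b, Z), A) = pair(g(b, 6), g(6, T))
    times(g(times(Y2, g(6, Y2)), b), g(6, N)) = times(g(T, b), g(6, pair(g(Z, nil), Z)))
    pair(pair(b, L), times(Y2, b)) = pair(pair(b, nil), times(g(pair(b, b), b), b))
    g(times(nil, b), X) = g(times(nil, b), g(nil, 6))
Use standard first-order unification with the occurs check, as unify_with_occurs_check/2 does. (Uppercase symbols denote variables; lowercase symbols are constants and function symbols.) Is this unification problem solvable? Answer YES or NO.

YES

Decompose pair/2: g(b, Z) = g(b, 6),  A = g(6, T).
Decompose g/2: b = b,  Z = 6.
Delete trivial equation b = b.
Bind Z := 6; substituting into the one remaining equation that mentions Z gives: times(g(times(Y2, g(6, Y2)), b), g(6, N)) = times(g(T, b), g(6, pair(g(6, nil), 6))).
Bind A := g(6, T); no other remaining equation mentions A.
Decompose times/2: g(times(Y2, g(6, Y2)), b) = g(T, b),  g(6, N) = g(6, pair(g(6, nil), 6)).
Decompose g/2: times(Y2, g(6, Y2)) = T,  b = b.
Bind T := times(Y2, g(6, Y2)); no other remaining equation mentions T. Substituting into the earlier binding gives A := g(6, times(Y2, g(6, Y2))).
Delete trivial equation b = b.
Decompose g/2: 6 = 6,  N = pair(g(6, nil), 6).
Delete trivial equation 6 = 6.
Bind N := pair(g(6, nil), 6); no other remaining equation mentions N.
Decompose pair/2: pair(b, L) = pair(b, nil),  times(Y2, b) = times(g(pair(b, b), b), b).
Decompose pair/2: b = b,  L = nil.
Delete trivial equation b = b.
Bind L := nil; no other remaining equation mentions L.
Decompose times/2: Y2 = g(pair(b, b), b),  b = b.
Bind Y2 := g(pair(b, b), b); no other remaining equation mentions Y2. Substituting into the earlier bindings gives A := g(6, times(g(pair(b, b), b), g(6, g(pair(b, b), b)))), T := times(g(pair(b, b), b), g(6, g(pair(b, b), b))).
Delete trivial equation b = b.
Decompose g/2: times(nil, b) = times(nil, b),  X = g(nil, 6).
Delete trivial equation times(nil, b) = times(nil, b).
Bind X := g(nil, 6).
No equations remain and no clash or occurs-check failure arose, so a unifier exists.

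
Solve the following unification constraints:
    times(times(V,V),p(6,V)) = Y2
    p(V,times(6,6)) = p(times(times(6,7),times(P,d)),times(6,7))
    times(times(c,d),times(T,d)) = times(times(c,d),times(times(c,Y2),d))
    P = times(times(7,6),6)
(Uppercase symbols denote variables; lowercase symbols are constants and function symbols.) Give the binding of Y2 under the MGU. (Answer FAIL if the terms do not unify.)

Bind Y2 := times(times(V,V),p(6,V)); substituting into the one remaining equation that mentions Y2 gives: times(times(c,d),times(T,d)) = times(times(c,d),times(times(c,times(times(V,V),p(6,V))),d)).
Decompose p/2: V = times(times(6,7),times(P,d)),  times(6,6) = times(6,7).
Bind V := times(times(6,7),times(P,d)); substituting into the one remaining equation that mentions V gives: times(times(c,d),times(T,d)) = times(times(c,d),times(times(c,times(times(times(times(6,7),times(P,d)),times(times(6,7),times(P,d))),p(6,times(times(6,7),times(P,d))))),d)). Substituting into the earlier binding gives Y2 := times(times(times(times(6,7),times(P,d)),times(times(6,7),times(P,d))),p(6,times(times(6,7),times(P,d)))).
Decompose times/2: 6 = 6,  6 = 7.
Delete trivial equation 6 = 6.
Clash: constants 6 and 7 differ; no unifier exists.

FAIL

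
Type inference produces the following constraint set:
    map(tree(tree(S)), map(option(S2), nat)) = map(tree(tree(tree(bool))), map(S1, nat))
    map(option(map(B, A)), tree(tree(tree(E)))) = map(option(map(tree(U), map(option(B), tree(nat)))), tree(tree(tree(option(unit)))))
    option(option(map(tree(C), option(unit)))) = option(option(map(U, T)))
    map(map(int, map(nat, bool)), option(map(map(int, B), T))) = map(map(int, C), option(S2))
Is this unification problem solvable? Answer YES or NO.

Decompose map/2: tree(tree(S)) = tree(tree(tree(bool))),  map(option(S2), nat) = map(S1, nat).
Decompose tree/1: tree(S) = tree(tree(bool)).
Decompose tree/1: S = tree(bool).
Bind S := tree(bool); no other remaining equation mentions S.
Decompose map/2: option(S2) = S1,  nat = nat.
Bind S1 := option(S2); no other remaining equation mentions S1.
Delete trivial equation nat = nat.
Decompose map/2: option(map(B, A)) = option(map(tree(U), map(option(B), tree(nat)))),  tree(tree(tree(E))) = tree(tree(tree(option(unit)))).
Decompose option/1: map(B, A) = map(tree(U), map(option(B), tree(nat))).
Decompose map/2: B = tree(U),  A = map(option(B), tree(nat)).
Bind B := tree(U); substituting into the 2 remaining equations that mention B gives: A = map(option(tree(U)), tree(nat)),  map(map(int, map(nat, bool)), option(map(map(int, tree(U)), T))) = map(map(int, C), option(S2)).
Bind A := map(option(tree(U)), tree(nat)); no other remaining equation mentions A.
Decompose tree/1: tree(tree(E)) = tree(tree(option(unit))).
Decompose tree/1: tree(E) = tree(option(unit)).
Decompose tree/1: E = option(unit).
Bind E := option(unit); no other remaining equation mentions E.
Decompose option/1: option(map(tree(C), option(unit))) = option(map(U, T)).
Decompose option/1: map(tree(C), option(unit)) = map(U, T).
Decompose map/2: tree(C) = U,  option(unit) = T.
Bind U := tree(C); substituting into the one remaining equation that mentions U gives: map(map(int, map(nat, bool)), option(map(map(int, tree(tree(C))), T))) = map(map(int, C), option(S2)). Substituting into the earlier bindings gives B := tree(tree(C)), A := map(option(tree(tree(C))), tree(nat)).
Bind T := option(unit); substituting into the remaining equation gives: map(map(int, map(nat, bool)), option(map(map(int, tree(tree(C))), option(unit)))) = map(map(int, C), option(S2)).
Decompose map/2: map(int, map(nat, bool)) = map(int, C),  option(map(map(int, tree(tree(C))), option(unit))) = option(S2).
Decompose map/2: int = int,  map(nat, bool) = C.
Delete trivial equation int = int.
Bind C := map(nat, bool); substituting into the remaining equation gives: option(map(map(int, tree(tree(map(nat, bool)))), option(unit))) = option(S2). Substituting into the earlier bindings gives B := tree(tree(map(nat, bool))), A := map(option(tree(tree(map(nat, bool)))), tree(nat)), U := tree(map(nat, bool)).
Decompose option/1: map(map(int, tree(tree(map(nat, bool)))), option(unit)) = S2.
Bind S2 := map(map(int, tree(tree(map(nat, bool)))), option(unit)). Substituting into the earlier binding gives S1 := option(map(map(int, tree(tree(map(nat, bool)))), option(unit))).
No equations remain and no clash or occurs-check failure arose, so a unifier exists.

YES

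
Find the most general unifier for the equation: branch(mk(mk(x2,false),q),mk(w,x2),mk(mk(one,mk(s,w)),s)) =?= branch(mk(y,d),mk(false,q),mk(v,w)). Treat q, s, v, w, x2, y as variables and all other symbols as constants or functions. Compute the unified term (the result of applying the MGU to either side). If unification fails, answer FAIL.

branch(mk(mk(d,false),d),mk(false,d),mk(mk(one,mk(false,false)),false))

Decompose branch/3: mk(mk(x2,false),q) =?= mk(y,d),  mk(w,x2) =?= mk(false,q),  mk(mk(one,mk(s,w)),s) =?= mk(v,w).
Decompose mk/2: mk(x2,false) =?= y,  q =?= d.
Bind y := mk(x2,false); no other remaining equation mentions y.
Bind q := d; substituting into the one remaining equation that mentions q gives: mk(w,x2) =?= mk(false,d).
Decompose mk/2: w =?= false,  x2 =?= d.
Bind w := false; substituting into the one remaining equation that mentions w gives: mk(mk(one,mk(s,false)),s) =?= mk(v,false).
Bind x2 := d; no other remaining equation mentions x2. Substituting into the earlier binding gives y := mk(d,false).
Decompose mk/2: mk(one,mk(s,false)) =?= v,  s =?= false.
Bind v := mk(one,mk(s,false)); no other remaining equation mentions v.
Bind s := false. Substituting into the earlier binding gives v := mk(one,mk(false,false)).
Applying the MGU to either side gives branch(mk(mk(d,false),d),mk(false,d),mk(mk(one,mk(false,false)),false)).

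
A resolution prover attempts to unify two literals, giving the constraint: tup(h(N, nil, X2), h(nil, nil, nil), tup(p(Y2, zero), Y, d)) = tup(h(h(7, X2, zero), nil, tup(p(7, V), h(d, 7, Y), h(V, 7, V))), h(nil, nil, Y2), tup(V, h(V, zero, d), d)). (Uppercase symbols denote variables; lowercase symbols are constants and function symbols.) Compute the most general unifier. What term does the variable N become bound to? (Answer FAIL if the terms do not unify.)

Decompose tup/3: h(N, nil, X2) = h(h(7, X2, zero), nil, tup(p(7, V), h(d, 7, Y), h(V, 7, V))),  h(nil, nil, nil) = h(nil, nil, Y2),  tup(p(Y2, zero), Y, d) = tup(V, h(V, zero, d), d).
Decompose h/3: N = h(7, X2, zero),  nil = nil,  X2 = tup(p(7, V), h(d, 7, Y), h(V, 7, V)).
Bind N := h(7, X2, zero); no other remaining equation mentions N.
Delete trivial equation nil = nil.
Bind X2 := tup(p(7, V), h(d, 7, Y), h(V, 7, V)); no other remaining equation mentions X2. Substituting into the earlier binding gives N := h(7, tup(p(7, V), h(d, 7, Y), h(V, 7, V)), zero).
Decompose h/3: nil = nil,  nil = nil,  nil = Y2.
Delete trivial equation nil = nil.
Delete trivial equation nil = nil.
Bind Y2 := nil; substituting into the remaining equation gives: tup(p(nil, zero), Y, d) = tup(V, h(V, zero, d), d).
Decompose tup/3: p(nil, zero) = V,  Y = h(V, zero, d),  d = d.
Bind V := p(nil, zero); substituting into the one remaining equation that mentions V gives: Y = h(p(nil, zero), zero, d). Substituting into the earlier bindings gives N := h(7, tup(p(7, p(nil, zero)), h(d, 7, Y), h(p(nil, zero), 7, p(nil, zero))), zero), X2 := tup(p(7, p(nil, zero)), h(d, 7, Y), h(p(nil, zero), 7, p(nil, zero))).
Bind Y := h(p(nil, zero), zero, d); no other remaining equation mentions Y. Substituting into the earlier bindings gives N := h(7, tup(p(7, p(nil, zero)), h(d, 7, h(p(nil, zero), zero, d)), h(p(nil, zero), 7, p(nil, zero))), zero), X2 := tup(p(7, p(nil, zero)), h(d, 7, h(p(nil, zero), zero, d)), h(p(nil, zero), 7, p(nil, zero))).
Delete trivial equation d = d.
MGU = { N := h(7, tup(p(7, p(nil, zero)), h(d, 7, h(p(nil, zero), zero, d)), h(p(nil, zero), 7, p(nil, zero))), zero), X2 := tup(p(7, p(nil, zero)), h(d, 7, h(p(nil, zero), zero, d)), h(p(nil, zero), 7, p(nil, zero))), Y2 := nil, V := p(nil, zero), Y := h(p(nil, zero), zero, d) }, so N := h(7, tup(p(7, p(nil, zero)), h(d, 7, h(p(nil, zero), zero, d)), h(p(nil, zero), 7, p(nil, zero))), zero).

h(7, tup(p(7, p(nil, zero)), h(d, 7, h(p(nil, zero), zero, d)), h(p(nil, zero), 7, p(nil, zero))), zero)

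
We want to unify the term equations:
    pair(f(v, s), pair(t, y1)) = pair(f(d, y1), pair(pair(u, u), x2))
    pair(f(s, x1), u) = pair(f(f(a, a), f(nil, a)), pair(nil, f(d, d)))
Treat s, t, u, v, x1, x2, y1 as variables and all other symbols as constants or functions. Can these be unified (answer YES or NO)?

Decompose pair/2: f(v, s) = f(d, y1),  pair(t, y1) = pair(pair(u, u), x2).
Decompose f/2: v = d,  s = y1.
Bind v := d; no other remaining equation mentions v.
Bind s := y1; substituting into the one remaining equation that mentions s gives: pair(f(y1, x1), u) = pair(f(f(a, a), f(nil, a)), pair(nil, f(d, d))).
Decompose pair/2: t = pair(u, u),  y1 = x2.
Bind t := pair(u, u); no other remaining equation mentions t.
Bind y1 := x2; substituting into the remaining equation gives: pair(f(x2, x1), u) = pair(f(f(a, a), f(nil, a)), pair(nil, f(d, d))). Substituting into the earlier binding gives s := x2.
Decompose pair/2: f(x2, x1) = f(f(a, a), f(nil, a)),  u = pair(nil, f(d, d)).
Decompose f/2: x2 = f(a, a),  x1 = f(nil, a).
Bind x2 := f(a, a); no other remaining equation mentions x2. Substituting into the earlier bindings gives s := f(a, a), y1 := f(a, a).
Bind x1 := f(nil, a); no other remaining equation mentions x1.
Bind u := pair(nil, f(d, d)). Substituting into the earlier binding gives t := pair(pair(nil, f(d, d)), pair(nil, f(d, d))).
No equations remain and no clash or occurs-check failure arose, so a unifier exists.

YES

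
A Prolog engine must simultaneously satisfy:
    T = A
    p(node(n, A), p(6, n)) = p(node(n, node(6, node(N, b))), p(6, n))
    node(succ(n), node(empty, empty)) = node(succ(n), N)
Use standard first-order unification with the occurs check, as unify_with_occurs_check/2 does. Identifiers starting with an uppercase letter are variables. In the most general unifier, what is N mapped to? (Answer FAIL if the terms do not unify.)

Bind T := A; no other remaining equation mentions T.
Decompose p/2: node(n, A) = node(n, node(6, node(N, b))),  p(6, n) = p(6, n).
Decompose node/2: n = n,  A = node(6, node(N, b)).
Delete trivial equation n = n.
Bind A := node(6, node(N, b)); no other remaining equation mentions A. Substituting into the earlier binding gives T := node(6, node(N, b)).
Delete trivial equation p(6, n) = p(6, n).
Decompose node/2: succ(n) = succ(n),  node(empty, empty) = N.
Delete trivial equation succ(n) = succ(n).
Bind N := node(empty, empty). Substituting into the earlier bindings gives T := node(6, node(node(empty, empty), b)), A := node(6, node(node(empty, empty), b)).
MGU = { T -> node(6, node(node(empty, empty), b)), A -> node(6, node(node(empty, empty), b)), N -> node(empty, empty) }, so N -> node(empty, empty).

node(empty, empty)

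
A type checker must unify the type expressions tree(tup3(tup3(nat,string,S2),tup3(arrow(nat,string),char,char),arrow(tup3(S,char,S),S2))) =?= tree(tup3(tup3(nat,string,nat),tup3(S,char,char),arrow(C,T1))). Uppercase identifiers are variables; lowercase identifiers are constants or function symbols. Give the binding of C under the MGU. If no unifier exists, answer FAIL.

tup3(arrow(nat,string),char,arrow(nat,string))

Decompose tree/1: tup3(tup3(nat,string,S2),tup3(arrow(nat,string),char,char),arrow(tup3(S,char,S),S2)) =?= tup3(tup3(nat,string,nat),tup3(S,char,char),arrow(C,T1)).
Decompose tup3/3: tup3(nat,string,S2) =?= tup3(nat,string,nat),  tup3(arrow(nat,string),char,char) =?= tup3(S,char,char),  arrow(tup3(S,char,S),S2) =?= arrow(C,T1).
Decompose tup3/3: nat =?= nat,  string =?= string,  S2 =?= nat.
Delete trivial equation nat =?= nat.
Delete trivial equation string =?= string.
Bind S2 := nat; substituting into the one remaining equation that mentions S2 gives: arrow(tup3(S,char,S),nat) =?= arrow(C,T1).
Decompose tup3/3: arrow(nat,string) =?= S,  char =?= char,  char =?= char.
Bind S := arrow(nat,string); substituting into the one remaining equation that mentions S gives: arrow(tup3(arrow(nat,string),char,arrow(nat,string)),nat) =?= arrow(C,T1).
Delete trivial equation char =?= char.
Delete trivial equation char =?= char.
Decompose arrow/2: tup3(arrow(nat,string),char,arrow(nat,string)) =?= C,  nat =?= T1.
Bind C := tup3(arrow(nat,string),char,arrow(nat,string)); no other remaining equation mentions C.
Bind T1 := nat.
MGU = { S2 ↦ nat, S ↦ arrow(nat,string), C ↦ tup3(arrow(nat,string),char,arrow(nat,string)), T1 ↦ nat }, so C ↦ tup3(arrow(nat,string),char,arrow(nat,string)).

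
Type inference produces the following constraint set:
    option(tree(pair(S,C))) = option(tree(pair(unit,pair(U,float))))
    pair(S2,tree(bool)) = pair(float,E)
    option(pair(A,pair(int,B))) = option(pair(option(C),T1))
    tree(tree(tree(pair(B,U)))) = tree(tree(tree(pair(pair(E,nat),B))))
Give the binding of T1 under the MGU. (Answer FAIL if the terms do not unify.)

Decompose option/1: tree(pair(S,C)) = tree(pair(unit,pair(U,float))).
Decompose tree/1: pair(S,C) = pair(unit,pair(U,float)).
Decompose pair/2: S = unit,  C = pair(U,float).
Bind S := unit; no other remaining equation mentions S.
Bind C := pair(U,float); substituting into the one remaining equation that mentions C gives: option(pair(A,pair(int,B))) = option(pair(option(pair(U,float)),T1)).
Decompose pair/2: S2 = float,  tree(bool) = E.
Bind S2 := float; no other remaining equation mentions S2.
Bind E := tree(bool); substituting into the one remaining equation that mentions E gives: tree(tree(tree(pair(B,U)))) = tree(tree(tree(pair(pair(tree(bool),nat),B)))).
Decompose option/1: pair(A,pair(int,B)) = pair(option(pair(U,float)),T1).
Decompose pair/2: A = option(pair(U,float)),  pair(int,B) = T1.
Bind A := option(pair(U,float)); no other remaining equation mentions A.
Bind T1 := pair(int,B); no other remaining equation mentions T1.
Decompose tree/1: tree(tree(pair(B,U))) = tree(tree(pair(pair(tree(bool),nat),B))).
Decompose tree/1: tree(pair(B,U)) = tree(pair(pair(tree(bool),nat),B)).
Decompose tree/1: pair(B,U) = pair(pair(tree(bool),nat),B).
Decompose pair/2: B = pair(tree(bool),nat),  U = B.
Bind B := pair(tree(bool),nat); substituting into the remaining equation gives: U = pair(tree(bool),nat). Substituting into the earlier binding gives T1 := pair(int,pair(tree(bool),nat)).
Bind U := pair(tree(bool),nat). Substituting into the earlier bindings gives C := pair(pair(tree(bool),nat),float), A := option(pair(pair(tree(bool),nat),float)).
MGU = { S := unit, C := pair(pair(tree(bool),nat),float), S2 := float, E := tree(bool), A := option(pair(pair(tree(bool),nat),float)), T1 := pair(int,pair(tree(bool),nat)), B := pair(tree(bool),nat), U := pair(tree(bool),nat) }, so T1 := pair(int,pair(tree(bool),nat)).

pair(int,pair(tree(bool),nat))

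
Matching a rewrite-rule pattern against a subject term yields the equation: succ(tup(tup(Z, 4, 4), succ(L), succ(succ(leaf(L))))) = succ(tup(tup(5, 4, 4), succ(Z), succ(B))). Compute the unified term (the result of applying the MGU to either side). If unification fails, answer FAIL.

Decompose succ/1: tup(tup(Z, 4, 4), succ(L), succ(succ(leaf(L)))) = tup(tup(5, 4, 4), succ(Z), succ(B)).
Decompose tup/3: tup(Z, 4, 4) = tup(5, 4, 4),  succ(L) = succ(Z),  succ(succ(leaf(L))) = succ(B).
Decompose tup/3: Z = 5,  4 = 4,  4 = 4.
Bind Z := 5; substituting into the one remaining equation that mentions Z gives: succ(L) = succ(5).
Delete trivial equation 4 = 4.
Delete trivial equation 4 = 4.
Decompose succ/1: L = 5.
Bind L := 5; substituting into the remaining equation gives: succ(succ(leaf(5))) = succ(B).
Decompose succ/1: succ(leaf(5)) = B.
Bind B := succ(leaf(5)).
Applying the MGU to either side gives succ(tup(tup(5, 4, 4), succ(5), succ(succ(leaf(5))))).

succ(tup(tup(5, 4, 4), succ(5), succ(succ(leaf(5)))))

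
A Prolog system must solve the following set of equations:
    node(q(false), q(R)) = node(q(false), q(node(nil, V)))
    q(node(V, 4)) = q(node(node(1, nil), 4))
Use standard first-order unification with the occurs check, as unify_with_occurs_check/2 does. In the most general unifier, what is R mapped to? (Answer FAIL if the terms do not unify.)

node(nil, node(1, nil))

Decompose node/2: q(false) = q(false),  q(R) = q(node(nil, V)).
Delete trivial equation q(false) = q(false).
Decompose q/1: R = node(nil, V).
Bind R := node(nil, V); no other remaining equation mentions R.
Decompose q/1: node(V, 4) = node(node(1, nil), 4).
Decompose node/2: V = node(1, nil),  4 = 4.
Bind V := node(1, nil); no other remaining equation mentions V. Substituting into the earlier binding gives R := node(nil, node(1, nil)).
Delete trivial equation 4 = 4.
MGU = { R = node(nil, node(1, nil)), V = node(1, nil) }, so R = node(nil, node(1, nil)).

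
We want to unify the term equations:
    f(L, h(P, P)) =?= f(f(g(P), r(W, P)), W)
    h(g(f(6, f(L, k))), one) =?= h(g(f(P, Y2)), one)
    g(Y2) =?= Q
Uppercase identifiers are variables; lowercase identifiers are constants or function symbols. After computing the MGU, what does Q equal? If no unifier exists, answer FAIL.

g(f(f(g(6), r(h(6, 6), 6)), k))

Decompose f/2: L =?= f(g(P), r(W, P)),  h(P, P) =?= W.
Bind L := f(g(P), r(W, P)); substituting into the one remaining equation that mentions L gives: h(g(f(6, f(f(g(P), r(W, P)), k))), one) =?= h(g(f(P, Y2)), one).
Bind W := h(P, P); substituting into the one remaining equation that mentions W gives: h(g(f(6, f(f(g(P), r(h(P, P), P)), k))), one) =?= h(g(f(P, Y2)), one). Substituting into the earlier binding gives L := f(g(P), r(h(P, P), P)).
Decompose h/2: g(f(6, f(f(g(P), r(h(P, P), P)), k))) =?= g(f(P, Y2)),  one =?= one.
Decompose g/1: f(6, f(f(g(P), r(h(P, P), P)), k)) =?= f(P, Y2).
Decompose f/2: 6 =?= P,  f(f(g(P), r(h(P, P), P)), k) =?= Y2.
Bind P := 6; substituting into the one remaining equation that mentions P gives: f(f(g(6), r(h(6, 6), 6)), k) =?= Y2. Substituting into the earlier bindings gives L := f(g(6), r(h(6, 6), 6)), W := h(6, 6).
Bind Y2 := f(f(g(6), r(h(6, 6), 6)), k); substituting into the one remaining equation that mentions Y2 gives: g(f(f(g(6), r(h(6, 6), 6)), k)) =?= Q.
Delete trivial equation one =?= one.
Bind Q := g(f(f(g(6), r(h(6, 6), 6)), k)).
MGU = { L -> f(g(6), r(h(6, 6), 6)), W -> h(6, 6), P -> 6, Y2 -> f(f(g(6), r(h(6, 6), 6)), k), Q -> g(f(f(g(6), r(h(6, 6), 6)), k)) }, so Q -> g(f(f(g(6), r(h(6, 6), 6)), k)).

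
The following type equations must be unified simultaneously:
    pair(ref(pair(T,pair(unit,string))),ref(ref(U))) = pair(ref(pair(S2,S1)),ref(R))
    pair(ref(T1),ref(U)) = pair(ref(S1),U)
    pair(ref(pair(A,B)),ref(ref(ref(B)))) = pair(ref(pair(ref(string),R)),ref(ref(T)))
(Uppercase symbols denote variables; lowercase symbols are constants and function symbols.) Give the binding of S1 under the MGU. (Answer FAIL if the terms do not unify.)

Decompose pair/2: ref(pair(T,pair(unit,string))) = ref(pair(S2,S1)),  ref(ref(U)) = ref(R).
Decompose ref/1: pair(T,pair(unit,string)) = pair(S2,S1).
Decompose pair/2: T = S2,  pair(unit,string) = S1.
Bind T := S2; substituting into the one remaining equation that mentions T gives: pair(ref(pair(A,B)),ref(ref(ref(B)))) = pair(ref(pair(ref(string),R)),ref(ref(S2))).
Bind S1 := pair(unit,string); substituting into the one remaining equation that mentions S1 gives: pair(ref(T1),ref(U)) = pair(ref(pair(unit,string)),U).
Decompose ref/1: ref(U) = R.
Bind R := ref(U); substituting into the one remaining equation that mentions R gives: pair(ref(pair(A,B)),ref(ref(ref(B)))) = pair(ref(pair(ref(string),ref(U))),ref(ref(S2))).
Decompose pair/2: ref(T1) = ref(pair(unit,string)),  ref(U) = U.
Decompose ref/1: T1 = pair(unit,string).
Bind T1 := pair(unit,string); no other remaining equation mentions T1.
Occurs check fails: U occurs in ref(U); the equation U = ref(U) has no finite solution.

FAIL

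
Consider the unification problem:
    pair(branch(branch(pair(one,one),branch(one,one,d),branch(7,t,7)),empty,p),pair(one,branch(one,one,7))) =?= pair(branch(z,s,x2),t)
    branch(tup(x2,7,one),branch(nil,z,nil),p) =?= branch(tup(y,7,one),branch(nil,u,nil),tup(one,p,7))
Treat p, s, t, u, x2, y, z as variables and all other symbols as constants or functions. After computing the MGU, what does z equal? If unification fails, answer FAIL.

FAIL

Decompose pair/2: branch(branch(pair(one,one),branch(one,one,d),branch(7,t,7)),empty,p) =?= branch(z,s,x2),  pair(one,branch(one,one,7)) =?= t.
Decompose branch/3: branch(pair(one,one),branch(one,one,d),branch(7,t,7)) =?= z,  empty =?= s,  p =?= x2.
Bind z := branch(pair(one,one),branch(one,one,d),branch(7,t,7)); substituting into the one remaining equation that mentions z gives: branch(tup(x2,7,one),branch(nil,branch(pair(one,one),branch(one,one,d),branch(7,t,7)),nil),p) =?= branch(tup(y,7,one),branch(nil,u,nil),tup(one,p,7)).
Bind s := empty; no other remaining equation mentions s.
Bind p := x2; substituting into the one remaining equation that mentions p gives: branch(tup(x2,7,one),branch(nil,branch(pair(one,one),branch(one,one,d),branch(7,t,7)),nil),x2) =?= branch(tup(y,7,one),branch(nil,u,nil),tup(one,x2,7)).
Bind t := pair(one,branch(one,one,7)); substituting into the remaining equation gives: branch(tup(x2,7,one),branch(nil,branch(pair(one,one),branch(one,one,d),branch(7,pair(one,branch(one,one,7)),7)),nil),x2) =?= branch(tup(y,7,one),branch(nil,u,nil),tup(one,x2,7)). Substituting into the earlier binding gives z := branch(pair(one,one),branch(one,one,d),branch(7,pair(one,branch(one,one,7)),7)).
Decompose branch/3: tup(x2,7,one) =?= tup(y,7,one),  branch(nil,branch(pair(one,one),branch(one,one,d),branch(7,pair(one,branch(one,one,7)),7)),nil) =?= branch(nil,u,nil),  x2 =?= tup(one,x2,7).
Decompose tup/3: x2 =?= y,  7 =?= 7,  one =?= one.
Bind x2 := y; substituting into the one remaining equation that mentions x2 gives: y =?= tup(one,y,7). Substituting into the earlier binding gives p := y.
Delete trivial equation 7 =?= 7.
Delete trivial equation one =?= one.
Decompose branch/3: nil =?= nil,  branch(pair(one,one),branch(one,one,d),branch(7,pair(one,branch(one,one,7)),7)) =?= u,  nil =?= nil.
Delete trivial equation nil =?= nil.
Bind u := branch(pair(one,one),branch(one,one,d),branch(7,pair(one,branch(one,one,7)),7)); no other remaining equation mentions u.
Delete trivial equation nil =?= nil.
Occurs check fails: y occurs in tup(one,y,7); the equation y =?= tup(one,y,7) has no finite solution.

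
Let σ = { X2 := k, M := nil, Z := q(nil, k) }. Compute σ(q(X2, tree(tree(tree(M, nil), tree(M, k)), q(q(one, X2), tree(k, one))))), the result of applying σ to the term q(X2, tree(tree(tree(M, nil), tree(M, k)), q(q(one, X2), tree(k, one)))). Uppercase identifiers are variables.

q(k, tree(tree(tree(nil, nil), tree(nil, k)), q(q(one, k), tree(k, one))))

Replace each occurrence of X2 with k.
Replace each occurrence of M with nil.
Result: q(k, tree(tree(tree(nil, nil), tree(nil, k)), q(q(one, k), tree(k, one)))).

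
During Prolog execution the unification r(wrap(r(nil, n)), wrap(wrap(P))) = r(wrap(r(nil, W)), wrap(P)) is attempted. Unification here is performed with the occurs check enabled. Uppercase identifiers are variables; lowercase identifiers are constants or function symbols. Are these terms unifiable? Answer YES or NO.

Decompose r/2: wrap(r(nil, n)) = wrap(r(nil, W)),  wrap(wrap(P)) = wrap(P).
Decompose wrap/1: r(nil, n) = r(nil, W).
Decompose r/2: nil = nil,  n = W.
Delete trivial equation nil = nil.
Bind W := n; no other remaining equation mentions W.
Decompose wrap/1: wrap(P) = P.
Occurs check fails: P occurs in wrap(P); the equation P = wrap(P) has no finite solution.

NO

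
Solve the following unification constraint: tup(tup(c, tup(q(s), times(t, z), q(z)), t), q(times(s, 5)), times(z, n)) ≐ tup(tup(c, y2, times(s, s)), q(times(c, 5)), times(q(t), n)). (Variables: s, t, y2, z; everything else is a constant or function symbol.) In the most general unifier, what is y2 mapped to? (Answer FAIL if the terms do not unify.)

Decompose tup/3: tup(c, tup(q(s), times(t, z), q(z)), t) ≐ tup(c, y2, times(s, s)),  q(times(s, 5)) ≐ q(times(c, 5)),  times(z, n) ≐ times(q(t), n).
Decompose tup/3: c ≐ c,  tup(q(s), times(t, z), q(z)) ≐ y2,  t ≐ times(s, s).
Delete trivial equation c ≐ c.
Bind y2 := tup(q(s), times(t, z), q(z)); no other remaining equation mentions y2.
Bind t := times(s, s); substituting into the one remaining equation that mentions t gives: times(z, n) ≐ times(q(times(s, s)), n). Substituting into the earlier binding gives y2 := tup(q(s), times(times(s, s), z), q(z)).
Decompose q/1: times(s, 5) ≐ times(c, 5).
Decompose times/2: s ≐ c,  5 ≐ 5.
Bind s := c; substituting into the one remaining equation that mentions s gives: times(z, n) ≐ times(q(times(c, c)), n). Substituting into the earlier bindings gives y2 := tup(q(c), times(times(c, c), z), q(z)), t := times(c, c).
Delete trivial equation 5 ≐ 5.
Decompose times/2: z ≐ q(times(c, c)),  n ≐ n.
Bind z := q(times(c, c)); no other remaining equation mentions z. Substituting into the earlier binding gives y2 := tup(q(c), times(times(c, c), q(times(c, c))), q(q(times(c, c)))).
Delete trivial equation n ≐ n.
MGU = { y2 -> tup(q(c), times(times(c, c), q(times(c, c))), q(q(times(c, c)))), t -> times(c, c), s -> c, z -> q(times(c, c)) }, so y2 -> tup(q(c), times(times(c, c), q(times(c, c))), q(q(times(c, c)))).

tup(q(c), times(times(c, c), q(times(c, c))), q(q(times(c, c))))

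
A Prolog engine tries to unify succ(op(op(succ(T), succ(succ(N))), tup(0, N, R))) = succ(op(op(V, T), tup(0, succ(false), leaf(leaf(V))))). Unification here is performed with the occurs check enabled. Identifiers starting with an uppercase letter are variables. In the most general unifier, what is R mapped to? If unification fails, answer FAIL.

Decompose succ/1: op(op(succ(T), succ(succ(N))), tup(0, N, R)) = op(op(V, T), tup(0, succ(false), leaf(leaf(V)))).
Decompose op/2: op(succ(T), succ(succ(N))) = op(V, T),  tup(0, N, R) = tup(0, succ(false), leaf(leaf(V))).
Decompose op/2: succ(T) = V,  succ(succ(N)) = T.
Bind V := succ(T); substituting into the one remaining equation that mentions V gives: tup(0, N, R) = tup(0, succ(false), leaf(leaf(succ(T)))).
Bind T := succ(succ(N)); substituting into the remaining equation gives: tup(0, N, R) = tup(0, succ(false), leaf(leaf(succ(succ(succ(N)))))). Substituting into the earlier binding gives V := succ(succ(succ(N))).
Decompose tup/3: 0 = 0,  N = succ(false),  R = leaf(leaf(succ(succ(succ(N))))).
Delete trivial equation 0 = 0.
Bind N := succ(false); substituting into the remaining equation gives: R = leaf(leaf(succ(succ(succ(succ(false)))))). Substituting into the earlier bindings gives V := succ(succ(succ(succ(false)))), T := succ(succ(succ(false))).
Bind R := leaf(leaf(succ(succ(succ(succ(false)))))).
MGU = { V -> succ(succ(succ(succ(false)))), T -> succ(succ(succ(false))), N -> succ(false), R -> leaf(leaf(succ(succ(succ(succ(false)))))) }, so R -> leaf(leaf(succ(succ(succ(succ(false)))))).

leaf(leaf(succ(succ(succ(succ(false))))))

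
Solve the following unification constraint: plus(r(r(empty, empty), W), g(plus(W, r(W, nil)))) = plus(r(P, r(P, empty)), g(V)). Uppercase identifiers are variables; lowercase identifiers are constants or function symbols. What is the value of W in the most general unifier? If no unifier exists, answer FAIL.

Decompose plus/2: r(r(empty, empty), W) = r(P, r(P, empty)),  g(plus(W, r(W, nil))) = g(V).
Decompose r/2: r(empty, empty) = P,  W = r(P, empty).
Bind P := r(empty, empty); substituting into the one remaining equation that mentions P gives: W = r(r(empty, empty), empty).
Bind W := r(r(empty, empty), empty); substituting into the remaining equation gives: g(plus(r(r(empty, empty), empty), r(r(r(empty, empty), empty), nil))) = g(V).
Decompose g/1: plus(r(r(empty, empty), empty), r(r(r(empty, empty), empty), nil)) = V.
Bind V := plus(r(r(empty, empty), empty), r(r(r(empty, empty), empty), nil)).
MGU = { P := r(empty, empty), W := r(r(empty, empty), empty), V := plus(r(r(empty, empty), empty), r(r(r(empty, empty), empty), nil)) }, so W := r(r(empty, empty), empty).

r(r(empty, empty), empty)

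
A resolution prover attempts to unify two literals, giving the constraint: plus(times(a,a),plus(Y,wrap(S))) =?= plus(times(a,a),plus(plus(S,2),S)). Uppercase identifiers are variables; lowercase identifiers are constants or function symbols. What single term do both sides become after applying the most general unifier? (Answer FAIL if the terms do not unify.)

FAIL

Decompose plus/2: times(a,a) =?= times(a,a),  plus(Y,wrap(S)) =?= plus(plus(S,2),S).
Delete trivial equation times(a,a) =?= times(a,a).
Decompose plus/2: Y =?= plus(S,2),  wrap(S) =?= S.
Bind Y := plus(S,2); no other remaining equation mentions Y.
Occurs check fails: S occurs in wrap(S); the equation S =?= wrap(S) has no finite solution.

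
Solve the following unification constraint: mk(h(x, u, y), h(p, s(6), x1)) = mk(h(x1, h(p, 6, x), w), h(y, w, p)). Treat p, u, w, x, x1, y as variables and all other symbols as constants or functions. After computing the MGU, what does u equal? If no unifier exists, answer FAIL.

h(s(6), 6, s(6))

Decompose mk/2: h(x, u, y) = h(x1, h(p, 6, x), w),  h(p, s(6), x1) = h(y, w, p).
Decompose h/3: x = x1,  u = h(p, 6, x),  y = w.
Bind x := x1; substituting into the one remaining equation that mentions x gives: u = h(p, 6, x1).
Bind u := h(p, 6, x1); no other remaining equation mentions u.
Bind y := w; substituting into the remaining equation gives: h(p, s(6), x1) = h(w, w, p).
Decompose h/3: p = w,  s(6) = w,  x1 = p.
Bind p := w; substituting into the one remaining equation that mentions p gives: x1 = w. Substituting into the earlier binding gives u := h(w, 6, x1).
Bind w := s(6); substituting into the remaining equation gives: x1 = s(6). Substituting into the earlier bindings gives u := h(s(6), 6, x1), y := s(6), p := s(6).
Bind x1 := s(6). Substituting into the earlier bindings gives x := s(6), u := h(s(6), 6, s(6)).
MGU = { x ↦ s(6), u ↦ h(s(6), 6, s(6)), y ↦ s(6), p ↦ s(6), w ↦ s(6), x1 ↦ s(6) }, so u ↦ h(s(6), 6, s(6)).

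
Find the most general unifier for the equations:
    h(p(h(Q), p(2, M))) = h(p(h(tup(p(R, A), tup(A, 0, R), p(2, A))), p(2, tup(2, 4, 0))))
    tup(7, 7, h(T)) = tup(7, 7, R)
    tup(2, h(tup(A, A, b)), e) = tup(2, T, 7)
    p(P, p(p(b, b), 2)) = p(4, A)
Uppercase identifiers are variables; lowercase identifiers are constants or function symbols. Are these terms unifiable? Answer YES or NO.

Decompose h/1: p(h(Q), p(2, M)) = p(h(tup(p(R, A), tup(A, 0, R), p(2, A))), p(2, tup(2, 4, 0))).
Decompose p/2: h(Q) = h(tup(p(R, A), tup(A, 0, R), p(2, A))),  p(2, M) = p(2, tup(2, 4, 0)).
Decompose h/1: Q = tup(p(R, A), tup(A, 0, R), p(2, A)).
Bind Q := tup(p(R, A), tup(A, 0, R), p(2, A)); no other remaining equation mentions Q.
Decompose p/2: 2 = 2,  M = tup(2, 4, 0).
Delete trivial equation 2 = 2.
Bind M := tup(2, 4, 0); no other remaining equation mentions M.
Decompose tup/3: 7 = 7,  7 = 7,  h(T) = R.
Delete trivial equation 7 = 7.
Delete trivial equation 7 = 7.
Bind R := h(T); no other remaining equation mentions R. Substituting into the earlier binding gives Q := tup(p(h(T), A), tup(A, 0, h(T)), p(2, A)).
Decompose tup/3: 2 = 2,  h(tup(A, A, b)) = T,  e = 7.
Delete trivial equation 2 = 2.
Bind T := h(tup(A, A, b)); no other remaining equation mentions T. Substituting into the earlier bindings gives Q := tup(p(h(h(tup(A, A, b))), A), tup(A, 0, h(h(tup(A, A, b)))), p(2, A)), R := h(h(tup(A, A, b))).
Clash: constants e and 7 differ; no unifier exists.

NO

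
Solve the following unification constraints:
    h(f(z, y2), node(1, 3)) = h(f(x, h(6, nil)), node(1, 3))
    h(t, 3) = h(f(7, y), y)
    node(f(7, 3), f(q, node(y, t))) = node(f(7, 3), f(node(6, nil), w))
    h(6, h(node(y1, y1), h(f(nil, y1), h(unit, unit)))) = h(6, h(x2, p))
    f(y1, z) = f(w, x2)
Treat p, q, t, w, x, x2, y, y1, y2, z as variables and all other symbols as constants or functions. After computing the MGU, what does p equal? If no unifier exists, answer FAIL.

Decompose h/2: f(z, y2) = f(x, h(6, nil)),  node(1, 3) = node(1, 3).
Decompose f/2: z = x,  y2 = h(6, nil).
Bind z := x; substituting into the one remaining equation that mentions z gives: f(y1, x) = f(w, x2).
Bind y2 := h(6, nil); no other remaining equation mentions y2.
Delete trivial equation node(1, 3) = node(1, 3).
Decompose h/2: t = f(7, y),  3 = y.
Bind t := f(7, y); substituting into the one remaining equation that mentions t gives: node(f(7, 3), f(q, node(y, f(7, y)))) = node(f(7, 3), f(node(6, nil), w)).
Bind y := 3; substituting into the one remaining equation that mentions y gives: node(f(7, 3), f(q, node(3, f(7, 3)))) = node(f(7, 3), f(node(6, nil), w)). Substituting into the earlier binding gives t := f(7, 3).
Decompose node/2: f(7, 3) = f(7, 3),  f(q, node(3, f(7, 3))) = f(node(6, nil), w).
Delete trivial equation f(7, 3) = f(7, 3).
Decompose f/2: q = node(6, nil),  node(3, f(7, 3)) = w.
Bind q := node(6, nil); no other remaining equation mentions q.
Bind w := node(3, f(7, 3)); substituting into the one remaining equation that mentions w gives: f(y1, x) = f(node(3, f(7, 3)), x2).
Decompose h/2: 6 = 6,  h(node(y1, y1), h(f(nil, y1), h(unit, unit))) = h(x2, p).
Delete trivial equation 6 = 6.
Decompose h/2: node(y1, y1) = x2,  h(f(nil, y1), h(unit, unit)) = p.
Bind x2 := node(y1, y1); substituting into the one remaining equation that mentions x2 gives: f(y1, x) = f(node(3, f(7, 3)), node(y1, y1)).
Bind p := h(f(nil, y1), h(unit, unit)); no other remaining equation mentions p.
Decompose f/2: y1 = node(3, f(7, 3)),  x = node(y1, y1).
Bind y1 := node(3, f(7, 3)); substituting into the remaining equation gives: x = node(node(3, f(7, 3)), node(3, f(7, 3))). Substituting into the earlier bindings gives x2 := node(node(3, f(7, 3)), node(3, f(7, 3))), p := h(f(nil, node(3, f(7, 3))), h(unit, unit)).
Bind x := node(node(3, f(7, 3)), node(3, f(7, 3))). Substituting into the earlier binding gives z := node(node(3, f(7, 3)), node(3, f(7, 3))).
MGU = { z ↦ node(node(3, f(7, 3)), node(3, f(7, 3))), y2 ↦ h(6, nil), t ↦ f(7, 3), y ↦ 3, q ↦ node(6, nil), w ↦ node(3, f(7, 3)), x2 ↦ node(node(3, f(7, 3)), node(3, f(7, 3))), p ↦ h(f(nil, node(3, f(7, 3))), h(unit, unit)), y1 ↦ node(3, f(7, 3)), x ↦ node(node(3, f(7, 3)), node(3, f(7, 3))) }, so p ↦ h(f(nil, node(3, f(7, 3))), h(unit, unit)).

h(f(nil, node(3, f(7, 3))), h(unit, unit))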